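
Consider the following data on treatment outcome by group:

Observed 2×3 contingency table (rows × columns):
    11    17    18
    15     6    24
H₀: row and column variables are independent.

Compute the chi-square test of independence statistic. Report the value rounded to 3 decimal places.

Row totals [46, 45], col totals [26, 23, 42], n=91
χ² = (11−13.14)²/13.14 + (17−11.63)²/11.63 + (18−21.23)²/21.23 + (15−12.86)²/12.86 + (6−11.37)²/11.37 + (24−20.77)²/20.77 = 6.7232
df = 2

test statistic = 6.723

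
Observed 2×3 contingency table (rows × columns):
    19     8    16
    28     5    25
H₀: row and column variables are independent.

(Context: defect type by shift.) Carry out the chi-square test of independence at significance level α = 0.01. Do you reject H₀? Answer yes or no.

Row totals [43, 58], col totals [47, 13, 41], n=101
χ² = (19−20.01)²/20.01 + (8−5.53)²/5.53 + (16−17.46)²/17.46 + (28−26.99)²/26.99 + (5−7.47)²/7.47 + (25−23.54)²/23.54 = 2.2124
df = 2
p-value (upper-tail) = 0.33081
At α=0.01: p ≥ α → fail to reject H₀

reject H₀: no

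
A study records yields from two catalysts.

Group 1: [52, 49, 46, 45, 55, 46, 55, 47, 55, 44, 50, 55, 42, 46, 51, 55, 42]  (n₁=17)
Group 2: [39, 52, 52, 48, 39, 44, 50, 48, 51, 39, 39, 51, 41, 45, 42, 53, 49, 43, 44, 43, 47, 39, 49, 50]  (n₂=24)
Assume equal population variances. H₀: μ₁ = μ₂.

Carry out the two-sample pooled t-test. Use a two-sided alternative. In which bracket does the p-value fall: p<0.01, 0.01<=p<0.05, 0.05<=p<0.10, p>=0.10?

p-value bracket: 0.01<=p<0.05

x̄₁=49.118, s₁=4.768, n₁=17
x̄₂=45.708, s₂=4.850, n₂=24
s_p² = [16·4.768² + 23·4.850²]/39 = 23.1980
SE = √(s_p²·(1/17+1/24)) = 1.5268
t = (49.118−45.708)/1.5268 = 2.2330
df = 39
p-value (two-sided) = 0.03136
→ bracket: 0.01<=p<0.05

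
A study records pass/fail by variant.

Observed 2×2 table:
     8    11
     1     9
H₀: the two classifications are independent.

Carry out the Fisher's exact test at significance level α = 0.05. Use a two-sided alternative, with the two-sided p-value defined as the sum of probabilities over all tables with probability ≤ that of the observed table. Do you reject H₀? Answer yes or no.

reject H₀: no

Margins: r₁=19, r₂=10, c₁=9, c₂=20, n=29
p_obs = C(19,8)·C(10,1)/C(29,9); sum pmf over tables with pmf ≤ p_obs
p-value (two-sided) = 0.10715
At α=0.05: p ≥ α → fail to reject H₀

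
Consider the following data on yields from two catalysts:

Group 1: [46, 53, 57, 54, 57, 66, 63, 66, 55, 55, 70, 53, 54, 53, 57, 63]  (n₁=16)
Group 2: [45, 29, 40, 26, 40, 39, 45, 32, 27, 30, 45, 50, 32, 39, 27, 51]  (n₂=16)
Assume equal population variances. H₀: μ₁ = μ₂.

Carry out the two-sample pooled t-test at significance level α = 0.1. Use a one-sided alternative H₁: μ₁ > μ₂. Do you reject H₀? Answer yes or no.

x̄₁=57.625, s₁=6.281, n₁=16
x̄₂=37.312, s₂=8.428, n₂=16
s_p² = [15·6.281² + 15·8.428²]/30 = 55.2396
SE = √(s_p²·(1/16+1/16)) = 2.6277
t = (57.625−37.312)/2.6277 = 7.7301
df = 30
p-value (one-sided, H₁ greater) = 0.00000
At α=0.1: p < α → reject H₀

reject H₀: yes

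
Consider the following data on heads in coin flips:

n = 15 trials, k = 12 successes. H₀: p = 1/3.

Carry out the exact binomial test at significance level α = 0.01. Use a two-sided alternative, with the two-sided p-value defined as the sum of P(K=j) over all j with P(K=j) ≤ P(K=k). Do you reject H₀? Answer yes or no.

reject H₀: yes

Exact binomial: n=15, k=12, p₀=1/3=0.3333
P(X=j) = C(n,j)·p₀^j·(1−p₀)^(n−j); p = Σ P(X=j) over j with P(X=j) ≤ P(X=12)
p-value (two-sided) = 0.00029
At α=0.01: p < α → reject H₀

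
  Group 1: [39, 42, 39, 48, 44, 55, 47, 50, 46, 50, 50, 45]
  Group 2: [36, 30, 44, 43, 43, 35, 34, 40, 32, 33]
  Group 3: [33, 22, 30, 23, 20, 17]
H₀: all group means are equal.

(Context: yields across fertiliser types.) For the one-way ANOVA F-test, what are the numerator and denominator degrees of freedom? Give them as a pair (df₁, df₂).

k = 3 groups, N = 28 total
df = (k−1, N−k) = (3−1, 28−3) = (2, 25)

degrees of freedom = [2, 25]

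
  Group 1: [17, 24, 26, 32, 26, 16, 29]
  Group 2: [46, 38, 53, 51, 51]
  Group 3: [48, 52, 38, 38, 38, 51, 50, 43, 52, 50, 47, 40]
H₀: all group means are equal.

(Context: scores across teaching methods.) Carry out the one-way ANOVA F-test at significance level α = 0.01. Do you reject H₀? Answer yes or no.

Group means [24.29, 47.80, 45.58], grand mean 39.833
SSB = Σnᵢ(x̄ᵢ−x̄)² = 2406.188; SSW = ΣΣ(x−x̄ᵢ)² = 725.145
MSB = 2406.188/2 = 1203.0940; MSW = 725.145/21 = 34.5307
F = MSB/MSW = 34.8413
df = (2, 21)
p-value (upper-tail) = 0.00000
At α=0.01: p < α → reject H₀

reject H₀: yes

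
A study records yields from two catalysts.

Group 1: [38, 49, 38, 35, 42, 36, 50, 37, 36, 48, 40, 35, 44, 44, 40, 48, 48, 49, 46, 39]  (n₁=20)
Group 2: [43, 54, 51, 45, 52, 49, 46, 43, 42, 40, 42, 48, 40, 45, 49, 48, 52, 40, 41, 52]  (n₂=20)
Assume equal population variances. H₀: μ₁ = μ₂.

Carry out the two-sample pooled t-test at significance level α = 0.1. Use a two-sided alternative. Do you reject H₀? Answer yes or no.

reject H₀: yes

x̄₁=42.100, s₁=5.320, n₁=20
x̄₂=46.100, s₂=4.633, n₂=20
s_p² = [19·5.320² + 19·4.633²]/38 = 24.8842
SE = √(s_p²·(1/20+1/20)) = 1.5775
t = (42.100−46.100)/1.5775 = -2.5357
df = 38
p-value (two-sided) = 0.01546
At α=0.1: p < α → reject H₀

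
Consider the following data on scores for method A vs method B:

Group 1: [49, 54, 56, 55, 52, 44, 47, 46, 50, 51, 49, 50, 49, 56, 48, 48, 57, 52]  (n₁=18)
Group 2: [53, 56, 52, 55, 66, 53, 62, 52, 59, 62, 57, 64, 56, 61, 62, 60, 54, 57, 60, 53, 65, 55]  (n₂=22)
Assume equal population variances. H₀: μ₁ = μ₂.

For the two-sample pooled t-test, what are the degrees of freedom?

degrees of freedom = 38

df = n₁ + n₂ − 2 = 18 + 22 − 2 = 38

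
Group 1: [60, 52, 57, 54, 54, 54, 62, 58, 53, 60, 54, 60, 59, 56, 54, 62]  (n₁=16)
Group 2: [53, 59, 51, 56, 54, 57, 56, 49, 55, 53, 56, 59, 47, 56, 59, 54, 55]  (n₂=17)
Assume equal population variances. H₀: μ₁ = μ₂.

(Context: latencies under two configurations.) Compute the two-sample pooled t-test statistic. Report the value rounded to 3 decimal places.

x̄₁=56.812, s₁=3.351, n₁=16
x̄₂=54.647, s₂=3.353, n₂=17
s_p² = [15·3.351² + 16·3.353²]/31 = 11.2361
SE = √(s_p²·(1/16+1/17)) = 1.1676
t = (56.812−54.647)/1.1676 = 1.8547
df = 31

test statistic = 1.855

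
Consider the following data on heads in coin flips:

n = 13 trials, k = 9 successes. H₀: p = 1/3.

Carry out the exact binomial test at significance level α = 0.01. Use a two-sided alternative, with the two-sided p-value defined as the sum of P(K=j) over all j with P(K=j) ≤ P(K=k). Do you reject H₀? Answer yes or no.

reject H₀: no

Exact binomial: n=13, k=9, p₀=1/3=0.3333
P(X=j) = C(n,j)·p₀^j·(1−p₀)^(n−j); p = Σ P(X=j) over j with P(X=j) ≤ P(X=9)
p-value (two-sided) = 0.01396
At α=0.01: p ≥ α → fail to reject H₀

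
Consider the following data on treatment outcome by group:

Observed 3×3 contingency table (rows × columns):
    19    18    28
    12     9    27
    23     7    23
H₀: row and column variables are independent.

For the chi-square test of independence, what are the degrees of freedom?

df = (r−1)(c−1) = (3−1)·(3−1) = 4

degrees of freedom = 4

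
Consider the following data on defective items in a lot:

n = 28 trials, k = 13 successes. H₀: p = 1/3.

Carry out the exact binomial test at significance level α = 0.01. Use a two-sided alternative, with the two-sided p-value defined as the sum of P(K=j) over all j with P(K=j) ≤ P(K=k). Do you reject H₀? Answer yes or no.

reject H₀: no

Exact binomial: n=28, k=13, p₀=1/3=0.3333
P(X=j) = C(n,j)·p₀^j·(1−p₀)^(n−j); p = Σ P(X=j) over j with P(X=j) ≤ P(X=13)
p-value (two-sided) = 0.16107
At α=0.01: p ≥ α → fail to reject H₀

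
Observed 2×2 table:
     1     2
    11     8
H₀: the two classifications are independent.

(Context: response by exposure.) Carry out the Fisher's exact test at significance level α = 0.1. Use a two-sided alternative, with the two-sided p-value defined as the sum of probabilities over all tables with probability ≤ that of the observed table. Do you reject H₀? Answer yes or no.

reject H₀: no

Margins: r₁=3, r₂=19, c₁=12, c₂=10, n=22
p_obs = C(3,1)·C(19,11)/C(22,12); sum pmf over tables with pmf ≤ p_obs
p-value (two-sided) = 0.57143
At α=0.1: p ≥ α → fail to reject H₀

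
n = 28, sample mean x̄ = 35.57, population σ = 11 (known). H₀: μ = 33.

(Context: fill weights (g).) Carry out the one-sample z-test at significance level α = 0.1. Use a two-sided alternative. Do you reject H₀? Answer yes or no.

SE = σ/√n = 11/√28 = 2.0788
z = (x̄−μ₀)/SE = (35.57−33)/2.0788 = 1.2363
p-value (two-sided) = 0.21635
At α=0.1: p ≥ α → fail to reject H₀

reject H₀: no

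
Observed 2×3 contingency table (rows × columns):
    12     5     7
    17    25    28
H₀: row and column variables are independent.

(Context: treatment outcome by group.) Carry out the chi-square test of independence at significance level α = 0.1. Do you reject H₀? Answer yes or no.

reject H₀: yes

Row totals [24, 70], col totals [29, 30, 35], n=94
χ² = (12−7.40)²/7.40 + (5−7.66)²/7.66 + (7−8.94)²/8.94 + (17−21.60)²/21.60 + (25−22.34)²/22.34 + (28−26.06)²/26.06 = 5.6340
df = 2
p-value (upper-tail) = 0.05979
At α=0.1: p < α → reject H₀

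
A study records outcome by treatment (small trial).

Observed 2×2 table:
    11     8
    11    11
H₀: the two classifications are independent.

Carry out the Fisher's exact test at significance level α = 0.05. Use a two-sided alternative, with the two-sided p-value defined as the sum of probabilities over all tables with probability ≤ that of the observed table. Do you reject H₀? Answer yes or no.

reject H₀: no

Margins: r₁=19, r₂=22, c₁=22, c₂=19, n=41
p_obs = C(19,11)·C(22,11)/C(41,22); sum pmf over tables with pmf ≤ p_obs
p-value (two-sided) = 0.75584
At α=0.05: p ≥ α → fail to reject H₀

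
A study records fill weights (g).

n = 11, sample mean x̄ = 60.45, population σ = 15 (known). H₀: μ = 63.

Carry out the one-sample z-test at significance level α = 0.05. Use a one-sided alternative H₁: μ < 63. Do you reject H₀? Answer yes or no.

reject H₀: no

SE = σ/√n = 15/√11 = 4.5227
z = (x̄−μ₀)/SE = (60.45−63)/4.5227 = -0.5638
p-value (one-sided, H₁ less) = 0.28644
At α=0.05: p ≥ α → fail to reject H₀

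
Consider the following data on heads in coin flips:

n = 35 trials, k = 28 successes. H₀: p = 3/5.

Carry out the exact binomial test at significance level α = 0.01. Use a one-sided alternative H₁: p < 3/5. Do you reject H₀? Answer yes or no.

reject H₀: no

Exact binomial: n=35, k=28, p₀=3/5=0.6000
P(X≤28) from Σ C(n,i)·p₀^i·(1−p₀)^(n−i)
p-value (one-sided, H₁ less) = 0.99660
At α=0.01: p ≥ α → fail to reject H₀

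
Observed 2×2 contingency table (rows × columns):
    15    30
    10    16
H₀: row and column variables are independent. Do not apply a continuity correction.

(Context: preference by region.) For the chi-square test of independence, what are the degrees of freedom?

degrees of freedom = 1

df = (r−1)(c−1) = (2−1)·(2−1) = 1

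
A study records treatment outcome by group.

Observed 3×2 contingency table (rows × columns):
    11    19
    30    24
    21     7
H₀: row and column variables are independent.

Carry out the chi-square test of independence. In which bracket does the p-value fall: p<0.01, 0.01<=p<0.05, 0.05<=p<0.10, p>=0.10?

p-value bracket: 0.01<=p<0.05

Row totals [30, 54, 28], col totals [62, 50], n=112
χ² = (11−16.61)²/16.61 + (19−13.39)²/13.39 + (30−29.89)²/29.89 + (24−24.11)²/24.11 + (21−15.50)²/15.50 + (7−12.50)²/12.50 = 8.6132
df = 2
p-value (upper-tail) = 0.01348
→ bracket: 0.01<=p<0.05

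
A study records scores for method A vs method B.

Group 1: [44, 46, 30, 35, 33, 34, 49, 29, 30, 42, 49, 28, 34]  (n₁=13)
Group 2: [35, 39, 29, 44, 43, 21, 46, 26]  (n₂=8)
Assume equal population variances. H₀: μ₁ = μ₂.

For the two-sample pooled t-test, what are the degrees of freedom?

degrees of freedom = 19

df = n₁ + n₂ − 2 = 13 + 8 − 2 = 19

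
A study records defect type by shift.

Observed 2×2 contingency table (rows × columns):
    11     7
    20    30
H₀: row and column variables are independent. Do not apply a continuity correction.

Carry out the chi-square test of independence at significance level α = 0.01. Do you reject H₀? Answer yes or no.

reject H₀: no

Row totals [18, 50], col totals [31, 37], n=68
χ² = (11−8.21)²/8.21 + (7−9.79)²/9.79 + (20−22.79)²/22.79 + (30−27.21)²/27.21 = 2.3780
df = 1
p-value (upper-tail) = 0.12306
At α=0.01: p ≥ α → fail to reject H₀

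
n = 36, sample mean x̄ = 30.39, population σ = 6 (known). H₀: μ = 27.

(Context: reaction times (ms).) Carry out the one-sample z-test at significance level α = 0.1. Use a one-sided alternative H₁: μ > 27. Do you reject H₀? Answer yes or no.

SE = σ/√n = 6/√36 = 1.0000
z = (x̄−μ₀)/SE = (30.39−27)/1.0000 = 3.3900
p-value (one-sided, H₁ greater) = 0.00035
At α=0.1: p < α → reject H₀

reject H₀: yes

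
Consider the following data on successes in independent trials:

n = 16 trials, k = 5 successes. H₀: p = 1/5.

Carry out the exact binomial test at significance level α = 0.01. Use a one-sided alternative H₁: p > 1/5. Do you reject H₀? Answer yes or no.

Exact binomial: n=16, k=5, p₀=1/5=0.2000
P(X≥5) from Σ C(n,i)·p₀^i·(1−p₀)^(n−i)
p-value (one-sided, H₁ greater) = 0.20175
At α=0.01: p ≥ α → fail to reject H₀

reject H₀: no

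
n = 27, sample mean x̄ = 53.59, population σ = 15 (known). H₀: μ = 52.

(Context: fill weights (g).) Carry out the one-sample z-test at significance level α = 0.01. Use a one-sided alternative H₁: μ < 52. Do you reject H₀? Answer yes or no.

SE = σ/√n = 15/√27 = 2.8868
z = (x̄−μ₀)/SE = (53.59−52)/2.8868 = 0.5508
p-value (one-sided, H₁ less) = 0.70911
At α=0.01: p ≥ α → fail to reject H₀

reject H₀: no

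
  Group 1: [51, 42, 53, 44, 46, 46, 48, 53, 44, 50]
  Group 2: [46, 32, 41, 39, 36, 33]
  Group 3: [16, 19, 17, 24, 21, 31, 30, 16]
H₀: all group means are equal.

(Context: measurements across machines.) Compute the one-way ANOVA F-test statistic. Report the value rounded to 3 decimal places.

test statistic = 59.269

Group means [47.70, 37.83, 21.75], grand mean 36.583
SSB = Σnᵢ(x̄ᵢ−x̄)² = 3005.400; SSW = ΣΣ(x−x̄ᵢ)² = 532.433
MSB = 3005.400/2 = 1502.7000; MSW = 532.433/21 = 25.3540
F = MSB/MSW = 59.2688
df = (2, 21)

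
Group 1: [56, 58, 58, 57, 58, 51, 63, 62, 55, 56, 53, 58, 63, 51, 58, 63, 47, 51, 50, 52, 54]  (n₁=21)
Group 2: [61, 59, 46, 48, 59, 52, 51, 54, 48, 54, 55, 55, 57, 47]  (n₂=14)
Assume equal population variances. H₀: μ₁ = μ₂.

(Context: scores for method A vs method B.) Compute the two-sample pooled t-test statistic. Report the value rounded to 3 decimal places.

x̄₁=55.905, s₁=4.614, n₁=21
x̄₂=53.286, s₂=4.811, n₂=14
s_p² = [20·4.614² + 13·4.811²]/33 = 22.0202
SE = √(s_p²·(1/21+1/14)) = 1.6191
t = (55.905−53.286)/1.6191 = 1.6176
df = 33

test statistic = 1.618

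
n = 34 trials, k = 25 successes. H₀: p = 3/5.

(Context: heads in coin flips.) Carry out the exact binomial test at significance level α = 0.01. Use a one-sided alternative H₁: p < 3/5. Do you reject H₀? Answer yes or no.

Exact binomial: n=34, k=25, p₀=3/5=0.6000
P(X≤25) from Σ C(n,i)·p₀^i·(1−p₀)^(n−i)
p-value (one-sided, H₁ less) = 0.96593
At α=0.01: p ≥ α → fail to reject H₀

reject H₀: no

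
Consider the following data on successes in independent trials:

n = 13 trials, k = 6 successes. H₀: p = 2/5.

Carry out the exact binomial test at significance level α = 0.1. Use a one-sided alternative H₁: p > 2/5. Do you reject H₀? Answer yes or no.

Exact binomial: n=13, k=6, p₀=2/5=0.4000
P(X≥6) from Σ C(n,i)·p₀^i·(1−p₀)^(n−i)
p-value (one-sided, H₁ greater) = 0.42560
At α=0.1: p ≥ α → fail to reject H₀

reject H₀: no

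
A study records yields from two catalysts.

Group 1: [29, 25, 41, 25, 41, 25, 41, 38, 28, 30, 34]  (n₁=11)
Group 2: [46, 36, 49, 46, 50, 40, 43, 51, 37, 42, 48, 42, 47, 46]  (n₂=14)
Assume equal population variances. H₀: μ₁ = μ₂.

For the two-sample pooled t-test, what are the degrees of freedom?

degrees of freedom = 23

df = n₁ + n₂ − 2 = 11 + 14 − 2 = 23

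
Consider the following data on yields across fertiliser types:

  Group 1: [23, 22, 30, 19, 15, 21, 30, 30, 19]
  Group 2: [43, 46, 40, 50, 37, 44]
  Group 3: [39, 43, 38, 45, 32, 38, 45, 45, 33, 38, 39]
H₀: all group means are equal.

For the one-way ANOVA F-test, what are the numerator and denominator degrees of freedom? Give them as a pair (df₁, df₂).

k = 3 groups, N = 26 total
df = (k−1, N−k) = (3−1, 26−3) = (2, 23)

degrees of freedom = [2, 23]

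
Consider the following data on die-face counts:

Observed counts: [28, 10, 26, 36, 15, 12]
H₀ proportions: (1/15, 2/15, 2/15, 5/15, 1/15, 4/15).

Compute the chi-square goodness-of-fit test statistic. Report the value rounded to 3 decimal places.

test statistic = 72.866

n = 127; E_i = n·p_i = [8.47, 16.93, 16.93, 42.33, 8.47, 33.87]
χ² = (28−8.47)²/8.47 + (10−16.93)²/16.93 + (26−16.93)²/16.93 + (36−42.33)²/42.33 + (15−8.47)²/8.47 + (12−33.87)²/33.87 = 72.8661
df = 5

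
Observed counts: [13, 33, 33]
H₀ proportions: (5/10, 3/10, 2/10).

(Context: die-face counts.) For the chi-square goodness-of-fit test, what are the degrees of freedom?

df = k − 1 = 3 − 1 = 2

degrees of freedom = 2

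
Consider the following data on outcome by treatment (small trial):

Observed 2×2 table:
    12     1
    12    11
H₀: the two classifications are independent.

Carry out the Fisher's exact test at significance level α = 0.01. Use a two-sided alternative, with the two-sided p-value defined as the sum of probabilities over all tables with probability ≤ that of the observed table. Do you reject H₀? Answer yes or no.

Margins: r₁=13, r₂=23, c₁=24, c₂=12, n=36
p_obs = C(13,12)·C(23,12)/C(36,24); sum pmf over tables with pmf ≤ p_obs
p-value (two-sided) = 0.02530
At α=0.01: p ≥ α → fail to reject H₀

reject H₀: no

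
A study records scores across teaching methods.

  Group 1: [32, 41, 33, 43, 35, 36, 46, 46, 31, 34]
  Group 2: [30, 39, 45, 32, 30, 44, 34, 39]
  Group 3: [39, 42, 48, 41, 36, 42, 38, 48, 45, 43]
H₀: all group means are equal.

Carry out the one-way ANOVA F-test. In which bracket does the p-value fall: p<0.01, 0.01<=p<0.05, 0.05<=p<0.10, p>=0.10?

Group means [37.70, 36.62, 42.20], grand mean 39.000
SSB = Σnᵢ(x̄ᵢ−x̄)² = 164.425; SSW = ΣΣ(x−x̄ᵢ)² = 695.575
MSB = 164.425/2 = 82.2125; MSW = 695.575/25 = 27.8230
F = MSB/MSW = 2.9548
df = (2, 25)
p-value (upper-tail) = 0.07048
→ bracket: 0.05<=p<0.10

p-value bracket: 0.05<=p<0.10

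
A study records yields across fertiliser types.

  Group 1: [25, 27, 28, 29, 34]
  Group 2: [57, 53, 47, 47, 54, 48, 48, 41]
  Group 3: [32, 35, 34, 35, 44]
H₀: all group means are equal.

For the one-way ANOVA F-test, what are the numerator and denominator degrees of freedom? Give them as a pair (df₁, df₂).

k = 3 groups, N = 18 total
df = (k−1, N−k) = (3−1, 18−3) = (2, 15)

degrees of freedom = [2, 15]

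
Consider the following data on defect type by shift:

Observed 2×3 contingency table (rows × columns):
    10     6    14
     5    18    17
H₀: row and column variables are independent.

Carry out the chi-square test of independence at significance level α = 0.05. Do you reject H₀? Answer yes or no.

reject H₀: yes

Row totals [30, 40], col totals [15, 24, 31], n=70
χ² = (10−6.43)²/6.43 + (6−10.29)²/10.29 + (14−13.29)²/13.29 + (5−8.57)²/8.57 + (18−13.71)²/13.71 + (17−17.71)²/17.71 = 6.6644
df = 2
p-value (upper-tail) = 0.03571
At α=0.05: p < α → reject H₀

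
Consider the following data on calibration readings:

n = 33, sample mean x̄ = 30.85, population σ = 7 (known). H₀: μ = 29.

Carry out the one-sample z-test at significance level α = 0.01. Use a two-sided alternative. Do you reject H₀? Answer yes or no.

reject H₀: no

SE = σ/√n = 7/√33 = 1.2185
z = (x̄−μ₀)/SE = (30.85−29)/1.2185 = 1.5182
p-value (two-sided) = 0.12896
At α=0.01: p ≥ α → fail to reject H₀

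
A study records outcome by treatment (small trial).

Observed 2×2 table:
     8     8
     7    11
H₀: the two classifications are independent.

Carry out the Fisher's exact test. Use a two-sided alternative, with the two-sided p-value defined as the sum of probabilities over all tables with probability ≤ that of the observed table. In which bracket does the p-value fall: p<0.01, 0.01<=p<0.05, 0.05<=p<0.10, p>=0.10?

p-value bracket: p>=0.10

Margins: r₁=16, r₂=18, c₁=15, c₂=19, n=34
p_obs = C(16,8)·C(18,7)/C(34,15); sum pmf over tables with pmf ≤ p_obs
p-value (two-sided) = 0.73028
→ bracket: p>=0.10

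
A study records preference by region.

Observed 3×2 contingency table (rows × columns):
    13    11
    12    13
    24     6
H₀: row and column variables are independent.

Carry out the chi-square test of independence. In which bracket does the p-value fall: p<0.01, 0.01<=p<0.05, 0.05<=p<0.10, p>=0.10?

p-value bracket: 0.01<=p<0.05

Row totals [24, 25, 30], col totals [49, 30], n=79
χ² = (13−14.89)²/14.89 + (11−9.11)²/9.11 + (12−15.51)²/15.51 + (13−9.49)²/9.49 + (24−18.61)²/18.61 + (6−11.39)²/11.39 = 6.8322
df = 2
p-value (upper-tail) = 0.03284
→ bracket: 0.01<=p<0.05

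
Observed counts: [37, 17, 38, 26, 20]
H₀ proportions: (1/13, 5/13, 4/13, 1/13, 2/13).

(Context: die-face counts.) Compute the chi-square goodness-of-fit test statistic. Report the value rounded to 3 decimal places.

test statistic = 112.938

n = 138; E_i = n·p_i = [10.62, 53.08, 42.46, 10.62, 21.23]
χ² = (37−10.62)²/10.62 + (17−53.08)²/53.08 + (38−42.46)²/42.46 + (26−10.62)²/10.62 + (20−21.23)²/21.23 = 112.9377
df = 4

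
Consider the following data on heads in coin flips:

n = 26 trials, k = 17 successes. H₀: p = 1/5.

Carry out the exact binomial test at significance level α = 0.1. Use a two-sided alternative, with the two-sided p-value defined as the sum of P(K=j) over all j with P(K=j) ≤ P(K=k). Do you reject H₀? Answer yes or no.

reject H₀: yes

Exact binomial: n=26, k=17, p₀=1/5=0.2000
P(X=j) = C(n,j)·p₀^j·(1−p₀)^(n−j); p = Σ P(X=j) over j with P(X=j) ≤ P(X=17)
p-value (two-sided) = 0.00000
At α=0.1: p < α → reject H₀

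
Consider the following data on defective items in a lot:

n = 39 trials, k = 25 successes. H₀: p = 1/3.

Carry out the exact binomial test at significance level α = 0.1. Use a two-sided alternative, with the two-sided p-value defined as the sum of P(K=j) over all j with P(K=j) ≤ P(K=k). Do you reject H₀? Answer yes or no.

Exact binomial: n=39, k=25, p₀=1/3=0.3333
P(X=j) = C(n,j)·p₀^j·(1−p₀)^(n−j); p = Σ P(X=j) over j with P(X=j) ≤ P(X=25)
p-value (two-sided) = 0.00011
At α=0.1: p < α → reject H₀

reject H₀: yes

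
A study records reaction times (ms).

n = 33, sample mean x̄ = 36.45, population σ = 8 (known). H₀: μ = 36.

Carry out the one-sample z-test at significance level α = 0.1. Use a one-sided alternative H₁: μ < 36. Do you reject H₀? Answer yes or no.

SE = σ/√n = 8/√33 = 1.3926
z = (x̄−μ₀)/SE = (36.45−36)/1.3926 = 0.3231
p-value (one-sided, H₁ less) = 0.62670
At α=0.1: p ≥ α → fail to reject H₀

reject H₀: no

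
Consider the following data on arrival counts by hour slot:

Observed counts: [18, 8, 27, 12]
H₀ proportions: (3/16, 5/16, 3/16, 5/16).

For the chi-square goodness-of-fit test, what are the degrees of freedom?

degrees of freedom = 3

df = k − 1 = 4 − 1 = 3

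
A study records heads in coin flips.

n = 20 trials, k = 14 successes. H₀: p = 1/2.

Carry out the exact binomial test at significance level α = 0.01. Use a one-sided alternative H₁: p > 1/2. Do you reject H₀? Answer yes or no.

Exact binomial: n=20, k=14, p₀=1/2=0.5000
P(X≥14) from Σ C(n,i)·p₀^i·(1−p₀)^(n−i)
p-value (one-sided, H₁ greater) = 0.05766
At α=0.01: p ≥ α → fail to reject H₀

reject H₀: no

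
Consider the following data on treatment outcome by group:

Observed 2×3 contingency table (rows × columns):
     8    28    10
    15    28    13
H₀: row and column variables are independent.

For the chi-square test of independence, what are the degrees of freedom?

degrees of freedom = 2

df = (r−1)(c−1) = (2−1)·(3−1) = 2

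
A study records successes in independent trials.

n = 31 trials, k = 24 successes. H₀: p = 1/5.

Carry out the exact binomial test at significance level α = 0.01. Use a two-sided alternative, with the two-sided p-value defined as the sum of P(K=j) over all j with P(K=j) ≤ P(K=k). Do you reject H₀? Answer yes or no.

reject H₀: yes

Exact binomial: n=31, k=24, p₀=1/5=0.2000
P(X=j) = C(n,j)·p₀^j·(1−p₀)^(n−j); p = Σ P(X=j) over j with P(X=j) ≤ P(X=24)
p-value (two-sided) = 0.00000
At α=0.01: p < α → reject H₀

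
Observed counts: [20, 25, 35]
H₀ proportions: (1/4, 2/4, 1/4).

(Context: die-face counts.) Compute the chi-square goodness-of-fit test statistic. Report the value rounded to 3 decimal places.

test statistic = 16.875

n = 80; E_i = n·p_i = [20.00, 40.00, 20.00]
χ² = (20−20.00)²/20.00 + (25−40.00)²/40.00 + (35−20.00)²/20.00 = 16.8750
df = 2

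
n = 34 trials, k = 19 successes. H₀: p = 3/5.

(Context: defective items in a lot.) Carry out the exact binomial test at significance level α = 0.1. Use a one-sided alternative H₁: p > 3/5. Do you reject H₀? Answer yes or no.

reject H₀: no

Exact binomial: n=34, k=19, p₀=3/5=0.6000
P(X≥19) from Σ C(n,i)·p₀^i·(1−p₀)^(n−i)
p-value (one-sided, H₁ greater) = 0.74883
At α=0.1: p ≥ α → fail to reject H₀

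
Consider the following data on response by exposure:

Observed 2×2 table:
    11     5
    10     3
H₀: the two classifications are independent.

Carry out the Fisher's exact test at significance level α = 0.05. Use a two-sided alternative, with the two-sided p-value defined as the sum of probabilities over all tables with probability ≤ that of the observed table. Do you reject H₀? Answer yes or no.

reject H₀: no

Margins: r₁=16, r₂=13, c₁=21, c₂=8, n=29
p_obs = C(16,11)·C(13,10)/C(29,21); sum pmf over tables with pmf ≤ p_obs
p-value (two-sided) = 0.69682
At α=0.05: p ≥ α → fail to reject H₀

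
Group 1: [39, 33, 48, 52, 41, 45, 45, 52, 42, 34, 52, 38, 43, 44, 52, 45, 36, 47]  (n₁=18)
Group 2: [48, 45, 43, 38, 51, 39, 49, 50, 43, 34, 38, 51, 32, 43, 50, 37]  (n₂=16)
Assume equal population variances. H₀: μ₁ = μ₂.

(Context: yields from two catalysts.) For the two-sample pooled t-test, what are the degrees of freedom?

degrees of freedom = 32

df = n₁ + n₂ − 2 = 18 + 16 − 2 = 32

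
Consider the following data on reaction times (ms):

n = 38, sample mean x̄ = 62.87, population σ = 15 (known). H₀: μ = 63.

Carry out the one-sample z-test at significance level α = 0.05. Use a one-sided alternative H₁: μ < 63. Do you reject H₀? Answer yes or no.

reject H₀: no

SE = σ/√n = 15/√38 = 2.4333
z = (x̄−μ₀)/SE = (62.87−63)/2.4333 = -0.0534
p-value (one-sided, H₁ less) = 0.47870
At α=0.05: p ≥ α → fail to reject H₀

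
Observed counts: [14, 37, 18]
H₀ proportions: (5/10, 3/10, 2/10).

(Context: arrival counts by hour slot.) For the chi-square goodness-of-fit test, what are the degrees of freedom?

df = k − 1 = 3 − 1 = 2

degrees of freedom = 2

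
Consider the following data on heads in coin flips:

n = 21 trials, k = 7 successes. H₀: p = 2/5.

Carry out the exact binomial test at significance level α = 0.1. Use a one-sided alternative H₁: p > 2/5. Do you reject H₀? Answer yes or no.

Exact binomial: n=21, k=7, p₀=2/5=0.4000
P(X≥7) from Σ C(n,i)·p₀^i·(1−p₀)^(n−i)
p-value (one-sided, H₁ greater) = 0.79975
At α=0.1: p ≥ α → fail to reject H₀

reject H₀: no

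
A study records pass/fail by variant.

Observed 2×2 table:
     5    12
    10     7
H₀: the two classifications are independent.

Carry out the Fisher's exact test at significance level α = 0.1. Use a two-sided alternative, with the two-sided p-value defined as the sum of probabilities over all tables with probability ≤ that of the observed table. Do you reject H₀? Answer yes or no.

reject H₀: no

Margins: r₁=17, r₂=17, c₁=15, c₂=19, n=34
p_obs = C(17,5)·C(17,10)/C(34,15); sum pmf over tables with pmf ≤ p_obs
p-value (two-sided) = 0.16632
At α=0.1: p ≥ α → fail to reject H₀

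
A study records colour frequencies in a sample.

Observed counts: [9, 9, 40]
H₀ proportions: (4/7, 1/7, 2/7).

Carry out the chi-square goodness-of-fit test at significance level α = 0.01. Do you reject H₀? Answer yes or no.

reject H₀: yes

n = 58; E_i = n·p_i = [33.14, 8.29, 16.57]
χ² = (9−33.14)²/33.14 + (9−8.29)²/8.29 + (40−16.57)²/16.57 = 50.7716
df = 2
p-value (upper-tail) = 0.00000
At α=0.01: p < α → reject H₀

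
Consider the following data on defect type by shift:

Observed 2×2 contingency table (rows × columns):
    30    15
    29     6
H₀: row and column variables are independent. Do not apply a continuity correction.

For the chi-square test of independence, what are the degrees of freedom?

df = (r−1)(c−1) = (2−1)·(2−1) = 1

degrees of freedom = 1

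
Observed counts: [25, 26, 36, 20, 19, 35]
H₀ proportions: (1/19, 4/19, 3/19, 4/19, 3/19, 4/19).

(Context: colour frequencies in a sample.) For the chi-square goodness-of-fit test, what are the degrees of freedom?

degrees of freedom = 5

df = k − 1 = 6 − 1 = 5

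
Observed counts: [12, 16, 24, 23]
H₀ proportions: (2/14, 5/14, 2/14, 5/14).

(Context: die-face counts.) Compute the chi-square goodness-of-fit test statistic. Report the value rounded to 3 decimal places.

test statistic = 21.507

n = 75; E_i = n·p_i = [10.71, 26.79, 10.71, 26.79]
χ² = (12−10.71)²/10.71 + (16−26.79)²/26.79 + (24−10.71)²/10.71 + (23−26.79)²/26.79 = 21.5067
df = 3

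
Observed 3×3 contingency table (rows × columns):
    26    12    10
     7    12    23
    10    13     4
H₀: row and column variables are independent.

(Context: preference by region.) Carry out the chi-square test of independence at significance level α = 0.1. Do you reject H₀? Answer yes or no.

Row totals [48, 42, 27], col totals [43, 37, 37], n=117
χ² = (26−17.64)²/17.64 + (12−15.18)²/15.18 + (10−15.18)²/15.18 + (7−15.44)²/15.44 + (12−13.28)²/13.28 + (23−13.28)²/13.28 + (10−9.92)²/9.92 + (13−8.54)²/8.54 + (4−8.54)²/8.54 = 22.9826
df = 4
p-value (upper-tail) = 0.00013
At α=0.1: p < α → reject H₀

reject H₀: yes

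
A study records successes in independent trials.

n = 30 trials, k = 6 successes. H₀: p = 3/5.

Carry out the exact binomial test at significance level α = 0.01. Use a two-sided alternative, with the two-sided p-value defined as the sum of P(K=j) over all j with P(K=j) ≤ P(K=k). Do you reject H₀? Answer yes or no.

reject H₀: yes

Exact binomial: n=30, k=6, p₀=3/5=0.6000
P(X=j) = C(n,j)·p₀^j·(1−p₀)^(n−j); p = Σ P(X=j) over j with P(X=j) ≤ P(X=6)
p-value (two-sided) = 0.00001
At α=0.01: p < α → reject H₀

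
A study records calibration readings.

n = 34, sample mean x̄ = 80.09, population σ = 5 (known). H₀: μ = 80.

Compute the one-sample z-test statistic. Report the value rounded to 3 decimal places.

test statistic = 0.105

SE = σ/√n = 5/√34 = 0.8575
z = (x̄−μ₀)/SE = (80.09−80)/0.8575 = 0.1050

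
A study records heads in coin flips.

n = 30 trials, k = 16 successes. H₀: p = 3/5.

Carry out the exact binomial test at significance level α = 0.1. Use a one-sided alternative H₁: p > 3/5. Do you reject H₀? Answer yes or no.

Exact binomial: n=30, k=16, p₀=3/5=0.6000
P(X≥16) from Σ C(n,i)·p₀^i·(1−p₀)^(n−i)
p-value (one-sided, H₁ greater) = 0.82463
At α=0.1: p ≥ α → fail to reject H₀

reject H₀: no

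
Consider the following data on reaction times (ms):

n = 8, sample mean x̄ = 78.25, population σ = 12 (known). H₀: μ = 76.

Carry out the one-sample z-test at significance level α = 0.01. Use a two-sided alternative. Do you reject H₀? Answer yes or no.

SE = σ/√n = 12/√8 = 4.2426
z = (x̄−μ₀)/SE = (78.25−76)/4.2426 = 0.5303
p-value (two-sided) = 0.59588
At α=0.01: p ≥ α → fail to reject H₀

reject H₀: no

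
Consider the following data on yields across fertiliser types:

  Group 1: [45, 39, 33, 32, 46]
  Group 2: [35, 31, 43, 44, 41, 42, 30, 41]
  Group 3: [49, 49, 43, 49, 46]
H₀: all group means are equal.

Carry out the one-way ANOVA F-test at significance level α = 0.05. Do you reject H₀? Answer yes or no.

reject H₀: yes

Group means [39.00, 38.38, 47.20], grand mean 41.000
SSB = Σnᵢ(x̄ᵢ−x̄)² = 267.325; SSW = ΣΣ(x−x̄ᵢ)² = 414.675
MSB = 267.325/2 = 133.6625; MSW = 414.675/15 = 27.6450
F = MSB/MSW = 4.8350
df = (2, 15)
p-value (upper-tail) = 0.02396
At α=0.05: p < α → reject H₀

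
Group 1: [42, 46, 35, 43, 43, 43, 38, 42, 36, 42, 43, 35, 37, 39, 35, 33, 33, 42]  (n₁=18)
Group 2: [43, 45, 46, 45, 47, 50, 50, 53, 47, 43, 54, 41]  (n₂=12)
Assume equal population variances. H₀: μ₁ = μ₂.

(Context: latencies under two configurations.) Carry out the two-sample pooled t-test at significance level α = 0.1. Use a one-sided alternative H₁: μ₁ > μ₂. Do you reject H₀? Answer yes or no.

reject H₀: no

x̄₁=39.278, s₁=4.070, n₁=18
x̄₂=47.000, s₂=4.045, n₂=12
s_p² = [17·4.070² + 11·4.045²]/28 = 16.4861
SE = √(s_p²·(1/18+1/12)) = 1.5132
t = (39.278−47.000)/1.5132 = -5.1033
df = 28
p-value (one-sided, H₁ greater) = 0.99999
At α=0.1: p ≥ α → fail to reject H₀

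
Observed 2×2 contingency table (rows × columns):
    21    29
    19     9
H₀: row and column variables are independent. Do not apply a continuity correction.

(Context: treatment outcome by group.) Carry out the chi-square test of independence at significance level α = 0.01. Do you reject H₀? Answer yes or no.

reject H₀: no

Row totals [50, 28], col totals [40, 38], n=78
χ² = (21−25.64)²/25.64 + (29−24.36)²/24.36 + (19−14.36)²/14.36 + (9−13.64)²/13.64 = 4.8033
df = 1
p-value (upper-tail) = 0.02841
At α=0.01: p ≥ α → fail to reject H₀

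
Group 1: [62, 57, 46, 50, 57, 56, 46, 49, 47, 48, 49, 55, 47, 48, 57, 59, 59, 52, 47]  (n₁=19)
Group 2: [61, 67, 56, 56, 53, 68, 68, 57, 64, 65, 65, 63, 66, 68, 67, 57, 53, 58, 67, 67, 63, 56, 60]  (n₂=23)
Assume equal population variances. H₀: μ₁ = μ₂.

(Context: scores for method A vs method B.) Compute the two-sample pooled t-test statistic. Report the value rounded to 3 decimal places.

test statistic = -6.062

x̄₁=52.158, s₁=5.263, n₁=19
x̄₂=61.957, s₂=5.174, n₂=23
s_p² = [18·5.263² + 22·5.174²]/40 = 27.1871
SE = √(s_p²·(1/19+1/23)) = 1.6165
t = (52.158−61.957)/1.6165 = -6.0618
df = 40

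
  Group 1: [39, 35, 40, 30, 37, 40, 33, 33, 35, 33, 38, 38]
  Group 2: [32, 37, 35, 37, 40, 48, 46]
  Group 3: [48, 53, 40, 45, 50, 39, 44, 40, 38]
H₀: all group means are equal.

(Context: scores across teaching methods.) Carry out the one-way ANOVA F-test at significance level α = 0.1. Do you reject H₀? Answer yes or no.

Group means [35.92, 39.29, 44.11], grand mean 39.393
SSB = Σnᵢ(x̄ᵢ−x̄)² = 345.444; SSW = ΣΣ(x−x̄ᵢ)² = 545.234
MSB = 345.444/2 = 172.7222; MSW = 545.234/25 = 21.8094
F = MSB/MSW = 7.9196
df = (2, 25)
p-value (upper-tail) = 0.00217
At α=0.1: p < α → reject H₀

reject H₀: yes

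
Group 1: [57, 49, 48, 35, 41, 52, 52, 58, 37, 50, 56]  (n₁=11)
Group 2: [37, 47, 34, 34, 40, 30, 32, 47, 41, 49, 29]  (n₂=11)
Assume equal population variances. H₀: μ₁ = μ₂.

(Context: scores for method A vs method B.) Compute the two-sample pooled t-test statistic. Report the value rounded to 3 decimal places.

test statistic = 3.267

x̄₁=48.636, s₁=7.852, n₁=11
x̄₂=38.182, s₂=7.139, n₂=11
s_p² = [10·7.852² + 10·7.139²]/20 = 56.3091
SE = √(s_p²·(1/11+1/11)) = 3.1997
t = (48.636−38.182)/3.1997 = 3.2674
df = 20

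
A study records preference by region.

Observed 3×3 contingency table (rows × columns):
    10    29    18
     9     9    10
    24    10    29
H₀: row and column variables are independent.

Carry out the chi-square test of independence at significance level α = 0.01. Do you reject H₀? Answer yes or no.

Row totals [57, 28, 63], col totals [43, 48, 57], n=148
χ² = (10−16.56)²/16.56 + (29−18.49)²/18.49 + (18−21.95)²/21.95 + (9−8.14)²/8.14 + (9−9.08)²/9.08 + (10−10.78)²/10.78 + (24−18.30)²/18.30 + (10−20.43)²/20.43 + (29−24.26)²/24.26 = 17.4634
df = 4
p-value (upper-tail) = 0.00157
At α=0.01: p < α → reject H₀

reject H₀: yes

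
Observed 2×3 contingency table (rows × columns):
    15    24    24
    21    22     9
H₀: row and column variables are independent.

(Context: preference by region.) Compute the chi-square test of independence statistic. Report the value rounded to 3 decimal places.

test statistic = 6.916

Row totals [63, 52], col totals [36, 46, 33], n=115
χ² = (15−19.72)²/19.72 + (24−25.20)²/25.20 + (24−18.08)²/18.08 + (21−16.28)²/16.28 + (22−20.80)²/20.80 + (9−14.92)²/14.92 = 6.9162
df = 2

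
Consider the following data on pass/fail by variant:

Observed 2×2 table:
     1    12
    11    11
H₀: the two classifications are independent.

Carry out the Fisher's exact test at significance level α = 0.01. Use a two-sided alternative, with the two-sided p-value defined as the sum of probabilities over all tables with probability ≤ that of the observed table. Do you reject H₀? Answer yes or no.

Margins: r₁=13, r₂=22, c₁=12, c₂=23, n=35
p_obs = C(13,1)·C(22,11)/C(35,12); sum pmf over tables with pmf ≤ p_obs
p-value (two-sided) = 0.01317
At α=0.01: p ≥ α → fail to reject H₀

reject H₀: no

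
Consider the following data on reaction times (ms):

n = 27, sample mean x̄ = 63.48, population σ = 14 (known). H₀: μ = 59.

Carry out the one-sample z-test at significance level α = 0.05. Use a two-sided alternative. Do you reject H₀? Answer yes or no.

reject H₀: no

SE = σ/√n = 14/√27 = 2.6943
z = (x̄−μ₀)/SE = (63.48−59)/2.6943 = 1.6628
p-value (two-sided) = 0.09636
At α=0.05: p ≥ α → fail to reject H₀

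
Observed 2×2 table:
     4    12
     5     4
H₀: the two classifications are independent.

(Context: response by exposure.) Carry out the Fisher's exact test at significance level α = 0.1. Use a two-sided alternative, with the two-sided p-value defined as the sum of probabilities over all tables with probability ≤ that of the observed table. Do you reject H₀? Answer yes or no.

reject H₀: no

Margins: r₁=16, r₂=9, c₁=9, c₂=16, n=25
p_obs = C(16,4)·C(9,5)/C(25,9); sum pmf over tables with pmf ≤ p_obs
p-value (two-sided) = 0.19976
At α=0.1: p ≥ α → fail to reject H₀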